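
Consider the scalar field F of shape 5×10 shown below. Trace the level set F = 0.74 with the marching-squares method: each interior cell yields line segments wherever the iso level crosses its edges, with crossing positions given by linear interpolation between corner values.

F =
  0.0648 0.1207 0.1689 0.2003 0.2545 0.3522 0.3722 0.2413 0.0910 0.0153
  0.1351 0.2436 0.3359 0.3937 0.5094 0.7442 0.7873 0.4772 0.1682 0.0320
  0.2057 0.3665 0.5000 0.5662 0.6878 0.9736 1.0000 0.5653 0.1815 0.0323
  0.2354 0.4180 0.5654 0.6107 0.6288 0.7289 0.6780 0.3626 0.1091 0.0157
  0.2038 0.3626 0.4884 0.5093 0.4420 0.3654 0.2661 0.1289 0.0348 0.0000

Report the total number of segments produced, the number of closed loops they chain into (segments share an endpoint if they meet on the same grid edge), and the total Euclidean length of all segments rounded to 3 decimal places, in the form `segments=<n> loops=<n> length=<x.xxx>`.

cell (0,4): code 0100 → (0.989,5.000)–(1.000,4.982)
cell (0,5): code 1100 → (0.886,6.000)–(0.989,5.000)
cell (0,6): code 1000 → (1.000,6.153)–(0.886,6.000)
cell (1,4): code 0110 → (1.000,4.982)–(2.000,4.183)
cell (1,6): code 1001 → (2.000,6.598)–(1.000,6.153)
cell (2,4): code 0010 → (2.000,4.183)–(2.955,5.000)
cell (2,5): code 0011 → (2.955,5.000)–(2.807,6.000)
cell (2,6): code 0001 → (2.807,6.000)–(2.000,6.598)
total: 8 segments, chained into 1 closed loop(s), length Σ = 6.863998

segments=8 loops=1 length=6.864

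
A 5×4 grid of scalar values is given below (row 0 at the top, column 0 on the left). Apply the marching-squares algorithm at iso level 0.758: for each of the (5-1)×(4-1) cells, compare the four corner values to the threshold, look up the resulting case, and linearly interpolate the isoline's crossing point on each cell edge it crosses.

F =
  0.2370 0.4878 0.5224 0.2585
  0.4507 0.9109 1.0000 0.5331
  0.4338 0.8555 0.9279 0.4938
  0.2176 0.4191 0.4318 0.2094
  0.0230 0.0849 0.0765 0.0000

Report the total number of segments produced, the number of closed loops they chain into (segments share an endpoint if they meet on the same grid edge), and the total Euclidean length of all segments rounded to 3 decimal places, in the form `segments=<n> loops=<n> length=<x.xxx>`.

cell (0,0): code 0100 → (0.639,1.000)–(1.000,0.668)
cell (0,1): code 1100 → (0.493,2.000)–(0.639,1.000)
cell (0,2): code 1000 → (1.000,2.518)–(0.493,2.000)
cell (1,0): code 0110 → (1.000,0.668)–(2.000,0.769)
cell (1,2): code 1001 → (2.000,2.391)–(1.000,2.518)
cell (2,0): code 0010 → (2.000,0.769)–(2.223,1.000)
cell (2,1): code 0011 → (2.223,1.000)–(2.342,2.000)
cell (2,2): code 0001 → (2.342,2.000)–(2.000,2.391)
total: 8 segments, chained into 1 closed loop(s), length Σ = 6.088003

segments=8 loops=1 length=6.088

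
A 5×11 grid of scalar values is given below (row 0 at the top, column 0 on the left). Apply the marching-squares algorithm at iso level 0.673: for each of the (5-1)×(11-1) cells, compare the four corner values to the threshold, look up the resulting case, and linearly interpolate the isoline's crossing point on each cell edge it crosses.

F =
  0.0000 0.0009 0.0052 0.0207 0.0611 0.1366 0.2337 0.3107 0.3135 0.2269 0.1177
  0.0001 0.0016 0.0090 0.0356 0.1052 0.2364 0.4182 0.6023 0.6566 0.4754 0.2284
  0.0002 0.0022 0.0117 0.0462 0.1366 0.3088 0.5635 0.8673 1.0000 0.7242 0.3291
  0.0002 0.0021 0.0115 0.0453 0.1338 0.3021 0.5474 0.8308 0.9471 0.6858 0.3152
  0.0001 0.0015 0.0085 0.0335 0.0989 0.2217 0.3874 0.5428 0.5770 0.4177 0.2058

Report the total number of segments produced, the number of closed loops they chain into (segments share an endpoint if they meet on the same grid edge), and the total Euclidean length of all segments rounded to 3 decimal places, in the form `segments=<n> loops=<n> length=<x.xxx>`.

segments=10 loops=1 length=8.571

cell (1,6): code 0100 → (1.267,7.000)–(2.000,6.360)
cell (1,7): code 1100 → (1.048,8.000)–(1.267,7.000)
cell (1,8): code 1100 → (1.794,9.000)–(1.048,8.000)
cell (1,9): code 1000 → (2.000,9.130)–(1.794,9.000)
cell (2,6): code 0110 → (2.000,6.360)–(3.000,6.443)
cell (2,9): code 1001 → (3.000,9.035)–(2.000,9.130)
cell (3,6): code 0010 → (3.000,6.443)–(3.548,7.000)
cell (3,7): code 0011 → (3.548,7.000)–(3.741,8.000)
cell (3,8): code 0011 → (3.741,8.000)–(3.048,9.000)
cell (3,9): code 0001 → (3.048,9.000)–(3.000,9.035)
total: 10 segments, chained into 1 closed loop(s), length Σ = 8.570739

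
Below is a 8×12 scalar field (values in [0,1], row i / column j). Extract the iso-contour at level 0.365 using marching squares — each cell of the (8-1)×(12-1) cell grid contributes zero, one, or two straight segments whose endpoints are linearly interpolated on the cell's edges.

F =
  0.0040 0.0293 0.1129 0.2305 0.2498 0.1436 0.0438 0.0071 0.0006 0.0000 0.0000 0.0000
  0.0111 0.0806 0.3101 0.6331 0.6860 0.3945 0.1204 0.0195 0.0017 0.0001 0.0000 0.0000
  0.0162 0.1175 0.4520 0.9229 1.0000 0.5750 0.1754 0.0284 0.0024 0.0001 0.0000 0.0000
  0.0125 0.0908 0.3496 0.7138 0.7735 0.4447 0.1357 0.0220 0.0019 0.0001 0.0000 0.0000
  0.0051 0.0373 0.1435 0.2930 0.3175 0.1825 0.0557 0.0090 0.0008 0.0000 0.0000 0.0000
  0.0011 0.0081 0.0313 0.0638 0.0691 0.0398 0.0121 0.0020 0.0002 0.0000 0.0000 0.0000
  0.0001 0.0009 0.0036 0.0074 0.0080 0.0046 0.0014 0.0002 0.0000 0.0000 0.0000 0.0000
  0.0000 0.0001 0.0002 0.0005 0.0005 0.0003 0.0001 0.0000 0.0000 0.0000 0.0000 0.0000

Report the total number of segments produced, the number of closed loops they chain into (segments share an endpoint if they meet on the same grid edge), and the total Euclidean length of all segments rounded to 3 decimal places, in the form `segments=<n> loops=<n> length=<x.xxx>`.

cell (0,2): code 0100 → (0.334,3.000)–(1.000,2.170)
cell (0,3): code 1100 → (0.264,4.000)–(0.334,3.000)
cell (0,4): code 1100 → (0.882,5.000)–(0.264,4.000)
cell (0,5): code 1000 → (1.000,5.108)–(0.882,5.000)
cell (1,1): code 0100 → (1.387,2.000)–(2.000,1.740)
cell (1,2): code 1110 → (1.000,2.170)–(1.387,2.000)
cell (1,5): code 1001 → (2.000,5.526)–(1.000,5.108)
cell (2,1): code 0010 → (2.000,1.740)–(2.850,2.000)
cell (2,2): code 0111 → (2.850,2.000)–(3.000,2.042)
cell (2,5): code 1001 → (3.000,5.258)–(2.000,5.526)
cell (3,2): code 0010 → (3.000,2.042)–(3.829,3.000)
cell (3,3): code 0011 → (3.829,3.000)–(3.896,4.000)
cell (3,4): code 0011 → (3.896,4.000)–(3.304,5.000)
cell (3,5): code 0001 → (3.304,5.000)–(3.000,5.258)
total: 14 segments, chained into 1 closed loop(s), length Σ = 11.483551

segments=14 loops=1 length=11.484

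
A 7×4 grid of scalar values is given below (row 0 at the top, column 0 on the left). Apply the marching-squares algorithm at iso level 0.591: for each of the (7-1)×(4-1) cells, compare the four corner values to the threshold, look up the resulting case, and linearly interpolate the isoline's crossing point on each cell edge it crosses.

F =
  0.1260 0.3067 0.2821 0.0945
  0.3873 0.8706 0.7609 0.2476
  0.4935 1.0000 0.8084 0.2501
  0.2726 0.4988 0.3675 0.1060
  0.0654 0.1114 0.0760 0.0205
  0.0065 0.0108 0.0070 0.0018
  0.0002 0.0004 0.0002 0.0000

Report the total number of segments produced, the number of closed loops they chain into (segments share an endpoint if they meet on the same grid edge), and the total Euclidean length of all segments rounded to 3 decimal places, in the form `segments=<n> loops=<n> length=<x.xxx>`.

cell (0,0): code 0100 → (0.504,1.000)–(1.000,0.421)
cell (0,1): code 1100 → (0.645,2.000)–(0.504,1.000)
cell (0,2): code 1000 → (1.000,2.331)–(0.645,2.000)
cell (1,0): code 0110 → (1.000,0.421)–(2.000,0.192)
cell (1,2): code 1001 → (2.000,2.389)–(1.000,2.331)
cell (2,0): code 0010 → (2.000,0.192)–(2.816,1.000)
cell (2,1): code 0011 → (2.816,1.000)–(2.493,2.000)
cell (2,2): code 0001 → (2.493,2.000)–(2.000,2.389)
total: 8 segments, chained into 1 closed loop(s), length Σ = 7.111853

segments=8 loops=1 length=7.112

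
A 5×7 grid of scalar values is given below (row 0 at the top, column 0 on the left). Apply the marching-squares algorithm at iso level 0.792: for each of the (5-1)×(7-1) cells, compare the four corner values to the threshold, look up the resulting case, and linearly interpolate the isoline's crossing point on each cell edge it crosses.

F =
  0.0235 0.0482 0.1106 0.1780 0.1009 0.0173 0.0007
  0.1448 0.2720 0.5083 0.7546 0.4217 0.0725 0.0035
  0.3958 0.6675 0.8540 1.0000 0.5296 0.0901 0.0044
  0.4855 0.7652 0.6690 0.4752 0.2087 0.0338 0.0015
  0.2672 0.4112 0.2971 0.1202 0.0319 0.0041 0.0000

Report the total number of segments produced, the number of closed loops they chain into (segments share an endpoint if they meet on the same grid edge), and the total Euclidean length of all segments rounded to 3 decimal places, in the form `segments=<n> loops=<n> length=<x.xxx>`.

segments=6 loops=1 length=4.604

cell (1,1): code 0100 → (1.821,2.000)–(2.000,1.668)
cell (1,2): code 1100 → (1.152,3.000)–(1.821,2.000)
cell (1,3): code 1000 → (2.000,3.442)–(1.152,3.000)
cell (2,1): code 0010 → (2.000,1.668)–(2.335,2.000)
cell (2,2): code 0011 → (2.335,2.000)–(2.396,3.000)
cell (2,3): code 0001 → (2.396,3.000)–(2.000,3.442)
total: 6 segments, chained into 1 closed loop(s), length Σ = 4.604191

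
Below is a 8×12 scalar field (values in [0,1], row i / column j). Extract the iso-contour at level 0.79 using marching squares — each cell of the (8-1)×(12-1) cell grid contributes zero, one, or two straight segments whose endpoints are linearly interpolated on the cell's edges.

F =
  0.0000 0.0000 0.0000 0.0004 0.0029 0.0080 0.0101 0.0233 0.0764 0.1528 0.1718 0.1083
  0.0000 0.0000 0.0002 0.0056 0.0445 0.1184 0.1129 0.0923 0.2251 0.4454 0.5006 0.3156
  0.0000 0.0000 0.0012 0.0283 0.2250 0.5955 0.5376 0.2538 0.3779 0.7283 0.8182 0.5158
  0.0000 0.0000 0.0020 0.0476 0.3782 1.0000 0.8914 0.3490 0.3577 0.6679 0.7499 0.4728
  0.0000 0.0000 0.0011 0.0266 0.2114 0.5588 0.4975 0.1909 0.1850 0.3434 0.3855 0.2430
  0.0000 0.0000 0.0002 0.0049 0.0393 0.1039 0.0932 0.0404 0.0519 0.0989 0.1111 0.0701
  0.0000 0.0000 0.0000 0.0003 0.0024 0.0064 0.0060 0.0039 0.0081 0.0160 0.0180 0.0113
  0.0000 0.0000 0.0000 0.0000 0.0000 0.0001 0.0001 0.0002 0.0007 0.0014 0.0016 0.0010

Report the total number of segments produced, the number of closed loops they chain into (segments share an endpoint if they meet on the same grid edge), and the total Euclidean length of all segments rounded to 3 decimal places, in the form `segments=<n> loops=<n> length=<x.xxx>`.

cell (1,9): code 0100 → (1.911,10.000)–(2.000,9.686)
cell (1,10): code 1000 → (2.000,10.093)–(1.911,10.000)
cell (2,4): code 0100 → (2.481,5.000)–(3.000,4.662)
cell (2,5): code 1100 → (2.713,6.000)–(2.481,5.000)
cell (2,6): code 1000 → (3.000,6.187)–(2.713,6.000)
cell (2,9): code 0010 → (2.000,9.686)–(2.413,10.000)
cell (2,10): code 0001 → (2.413,10.000)–(2.000,10.093)
cell (3,4): code 0010 → (3.000,4.662)–(3.476,5.000)
cell (3,5): code 0011 → (3.476,5.000)–(3.257,6.000)
cell (3,6): code 0001 → (3.257,6.000)–(3.000,6.187)
total: 10 segments, chained into 2 closed loop(s), length Σ = 5.310166

segments=10 loops=2 length=5.310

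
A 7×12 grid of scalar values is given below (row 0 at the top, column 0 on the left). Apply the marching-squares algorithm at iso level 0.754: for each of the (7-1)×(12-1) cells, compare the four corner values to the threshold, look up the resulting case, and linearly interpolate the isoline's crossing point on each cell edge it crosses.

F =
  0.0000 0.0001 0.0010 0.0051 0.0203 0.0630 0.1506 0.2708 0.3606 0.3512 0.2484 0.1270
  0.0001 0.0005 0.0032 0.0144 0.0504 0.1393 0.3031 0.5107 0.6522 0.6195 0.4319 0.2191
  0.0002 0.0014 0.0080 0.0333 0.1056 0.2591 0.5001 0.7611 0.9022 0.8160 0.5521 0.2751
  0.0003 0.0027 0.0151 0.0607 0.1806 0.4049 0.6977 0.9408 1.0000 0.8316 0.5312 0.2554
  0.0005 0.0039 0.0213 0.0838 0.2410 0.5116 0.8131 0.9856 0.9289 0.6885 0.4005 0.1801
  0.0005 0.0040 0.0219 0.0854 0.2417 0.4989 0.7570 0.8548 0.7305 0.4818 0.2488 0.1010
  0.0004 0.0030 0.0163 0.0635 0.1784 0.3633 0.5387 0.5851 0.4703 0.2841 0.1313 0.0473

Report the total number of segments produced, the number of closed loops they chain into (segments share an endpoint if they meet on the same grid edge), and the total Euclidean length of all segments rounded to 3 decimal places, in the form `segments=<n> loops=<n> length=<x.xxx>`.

segments=16 loops=1 length=11.442

cell (1,6): code 0100 → (1.972,7.000)–(2.000,6.973)
cell (1,7): code 1100 → (1.407,8.000)–(1.972,7.000)
cell (1,8): code 1100 → (1.684,9.000)–(1.407,8.000)
cell (1,9): code 1000 → (2.000,9.235)–(1.684,9.000)
cell (2,6): code 0110 → (2.000,6.973)–(3.000,6.232)
cell (2,9): code 1001 → (3.000,9.258)–(2.000,9.235)
cell (3,5): code 0100 → (3.488,6.000)–(4.000,5.804)
cell (3,6): code 1110 → (3.000,6.232)–(3.488,6.000)
cell (3,8): code 1011 → (4.000,8.728)–(3.542,9.000)
cell (3,9): code 0001 → (3.542,9.000)–(3.000,9.258)
cell (4,5): code 0110 → (4.000,5.804)–(5.000,5.988)
cell (4,7): code 1011 → (5.000,7.811)–(4.882,8.000)
cell (4,8): code 0001 → (4.882,8.000)–(4.000,8.728)
cell (5,5): code 0010 → (5.000,5.988)–(5.014,6.000)
cell (5,6): code 0011 → (5.014,6.000)–(5.374,7.000)
cell (5,7): code 0001 → (5.374,7.000)–(5.000,7.811)
total: 16 segments, chained into 1 closed loop(s), length Σ = 11.442183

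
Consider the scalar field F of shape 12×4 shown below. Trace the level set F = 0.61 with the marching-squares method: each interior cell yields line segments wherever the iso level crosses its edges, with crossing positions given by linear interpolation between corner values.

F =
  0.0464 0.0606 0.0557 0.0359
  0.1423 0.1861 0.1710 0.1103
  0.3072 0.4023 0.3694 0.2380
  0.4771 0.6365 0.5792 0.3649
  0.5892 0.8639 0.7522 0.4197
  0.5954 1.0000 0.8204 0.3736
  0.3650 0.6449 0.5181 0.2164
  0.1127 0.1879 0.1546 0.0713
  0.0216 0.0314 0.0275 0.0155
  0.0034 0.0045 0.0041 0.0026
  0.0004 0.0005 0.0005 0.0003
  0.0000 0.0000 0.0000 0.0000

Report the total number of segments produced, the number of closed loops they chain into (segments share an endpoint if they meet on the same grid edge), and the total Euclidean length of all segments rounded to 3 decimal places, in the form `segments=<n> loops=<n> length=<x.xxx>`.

cell (2,0): code 0100 → (2.887,1.000)–(3.000,0.834)
cell (2,1): code 1000 → (3.000,1.462)–(2.887,1.000)
cell (3,0): code 0110 → (3.000,0.834)–(4.000,0.076)
cell (3,1): code 1101 → (3.178,2.000)–(3.000,1.462)
cell (3,2): code 1000 → (4.000,2.428)–(3.178,2.000)
cell (4,0): code 0110 → (4.000,0.076)–(5.000,0.036)
cell (4,2): code 1001 → (5.000,2.471)–(4.000,2.428)
cell (5,0): code 0110 → (5.000,0.036)–(6.000,0.875)
cell (5,1): code 1011 → (6.000,1.275)–(5.696,2.000)
cell (5,2): code 0001 → (5.696,2.000)–(5.000,2.471)
cell (6,0): code 0010 → (6.000,0.875)–(6.076,1.000)
cell (6,1): code 0001 → (6.076,1.000)–(6.000,1.275)
total: 12 segments, chained into 1 closed loop(s), length Σ = 8.790195

segments=12 loops=1 length=8.790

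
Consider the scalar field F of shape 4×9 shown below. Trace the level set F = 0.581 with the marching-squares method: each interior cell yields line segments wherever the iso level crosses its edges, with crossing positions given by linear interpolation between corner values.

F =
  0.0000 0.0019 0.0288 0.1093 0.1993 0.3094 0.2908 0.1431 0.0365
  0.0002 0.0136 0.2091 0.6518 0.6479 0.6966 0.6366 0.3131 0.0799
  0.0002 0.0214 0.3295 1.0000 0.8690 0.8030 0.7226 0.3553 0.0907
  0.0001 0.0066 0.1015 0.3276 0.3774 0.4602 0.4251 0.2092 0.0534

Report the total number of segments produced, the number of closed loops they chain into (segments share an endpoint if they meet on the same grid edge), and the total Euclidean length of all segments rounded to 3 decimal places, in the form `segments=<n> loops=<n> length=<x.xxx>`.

cell (0,2): code 0100 → (0.869,3.000)–(1.000,2.840)
cell (0,3): code 1100 → (0.851,4.000)–(0.869,3.000)
cell (0,4): code 1100 → (0.701,5.000)–(0.851,4.000)
cell (0,5): code 1100 → (0.839,6.000)–(0.701,5.000)
cell (0,6): code 1000 → (1.000,6.172)–(0.839,6.000)
cell (1,2): code 0110 → (1.000,2.840)–(2.000,2.375)
cell (1,6): code 1001 → (2.000,6.386)–(1.000,6.172)
cell (2,2): code 0010 → (2.000,2.375)–(2.623,3.000)
cell (2,3): code 0011 → (2.623,3.000)–(2.586,4.000)
cell (2,4): code 0011 → (2.586,4.000)–(2.648,5.000)
cell (2,5): code 0011 → (2.648,5.000)–(2.476,6.000)
cell (2,6): code 0001 → (2.476,6.000)–(2.000,6.386)
total: 12 segments, chained into 1 closed loop(s), length Σ = 10.100116

segments=12 loops=1 length=10.100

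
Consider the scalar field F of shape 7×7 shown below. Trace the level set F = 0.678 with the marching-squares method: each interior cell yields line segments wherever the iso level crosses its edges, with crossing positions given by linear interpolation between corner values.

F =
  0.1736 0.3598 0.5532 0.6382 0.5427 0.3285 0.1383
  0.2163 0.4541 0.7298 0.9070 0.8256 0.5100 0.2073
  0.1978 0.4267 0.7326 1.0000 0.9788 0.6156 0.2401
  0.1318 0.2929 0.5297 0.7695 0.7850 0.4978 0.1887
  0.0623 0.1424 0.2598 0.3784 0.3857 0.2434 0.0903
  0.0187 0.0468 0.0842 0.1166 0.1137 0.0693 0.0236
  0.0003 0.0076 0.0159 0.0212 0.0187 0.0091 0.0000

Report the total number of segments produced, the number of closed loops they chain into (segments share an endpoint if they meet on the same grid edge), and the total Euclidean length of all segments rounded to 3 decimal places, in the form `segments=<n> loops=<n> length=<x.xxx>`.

segments=12 loops=1 length=9.597

cell (0,1): code 0100 → (0.707,2.000)–(1.000,1.812)
cell (0,2): code 1100 → (0.148,3.000)–(0.707,2.000)
cell (0,3): code 1100 → (0.478,4.000)–(0.148,3.000)
cell (0,4): code 1000 → (1.000,4.468)–(0.478,4.000)
cell (1,1): code 0110 → (1.000,1.812)–(2.000,1.822)
cell (1,4): code 1001 → (2.000,4.828)–(1.000,4.468)
cell (2,1): code 0010 → (2.000,1.822)–(2.269,2.000)
cell (2,2): code 0111 → (2.269,2.000)–(3.000,2.618)
cell (2,4): code 1001 → (3.000,4.373)–(2.000,4.828)
cell (3,2): code 0010 → (3.000,2.618)–(3.234,3.000)
cell (3,3): code 0011 → (3.234,3.000)–(3.268,4.000)
cell (3,4): code 0001 → (3.268,4.000)–(3.000,4.373)
total: 12 segments, chained into 1 closed loop(s), length Σ = 9.596936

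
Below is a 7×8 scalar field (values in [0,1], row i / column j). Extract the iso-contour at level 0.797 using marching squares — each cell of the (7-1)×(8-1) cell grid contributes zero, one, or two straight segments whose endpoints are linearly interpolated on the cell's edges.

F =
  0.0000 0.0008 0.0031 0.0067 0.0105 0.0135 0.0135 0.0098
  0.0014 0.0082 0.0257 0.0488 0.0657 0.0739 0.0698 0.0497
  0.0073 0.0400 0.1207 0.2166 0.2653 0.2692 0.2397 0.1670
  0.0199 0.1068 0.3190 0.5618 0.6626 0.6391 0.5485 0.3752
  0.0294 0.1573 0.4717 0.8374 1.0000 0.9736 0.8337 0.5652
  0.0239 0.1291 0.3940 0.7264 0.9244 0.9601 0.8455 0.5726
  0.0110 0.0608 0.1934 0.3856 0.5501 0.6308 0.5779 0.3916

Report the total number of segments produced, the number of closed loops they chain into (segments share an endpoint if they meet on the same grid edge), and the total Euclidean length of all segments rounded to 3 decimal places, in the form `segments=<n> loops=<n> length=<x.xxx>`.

segments=12 loops=1 length=8.702

cell (3,2): code 0100 → (3.853,3.000)–(4.000,2.890)
cell (3,3): code 1100 → (3.398,4.000)–(3.853,3.000)
cell (3,4): code 1100 → (3.472,5.000)–(3.398,4.000)
cell (3,5): code 1100 → (3.871,6.000)–(3.472,5.000)
cell (3,6): code 1000 → (4.000,6.137)–(3.871,6.000)
cell (4,2): code 0010 → (4.000,2.890)–(4.364,3.000)
cell (4,3): code 0111 → (4.364,3.000)–(5.000,3.357)
cell (4,6): code 1001 → (5.000,6.178)–(4.000,6.137)
cell (5,3): code 0010 → (5.000,3.357)–(5.340,4.000)
cell (5,4): code 0011 → (5.340,4.000)–(5.495,5.000)
cell (5,5): code 0011 → (5.495,5.000)–(5.181,6.000)
cell (5,6): code 0001 → (5.181,6.000)–(5.000,6.178)
total: 12 segments, chained into 1 closed loop(s), length Σ = 8.701636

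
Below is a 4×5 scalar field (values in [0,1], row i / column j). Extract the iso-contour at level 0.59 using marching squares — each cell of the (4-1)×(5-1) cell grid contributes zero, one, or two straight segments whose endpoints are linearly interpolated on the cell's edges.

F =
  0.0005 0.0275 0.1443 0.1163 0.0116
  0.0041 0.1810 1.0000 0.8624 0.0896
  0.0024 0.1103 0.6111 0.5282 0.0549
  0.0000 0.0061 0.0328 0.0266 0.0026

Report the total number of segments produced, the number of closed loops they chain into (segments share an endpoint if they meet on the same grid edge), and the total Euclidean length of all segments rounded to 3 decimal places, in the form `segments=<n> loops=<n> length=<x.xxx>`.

cell (0,1): code 0100 → (0.521,2.000)–(1.000,1.499)
cell (0,2): code 1100 → (0.635,3.000)–(0.521,2.000)
cell (0,3): code 1000 → (1.000,3.352)–(0.635,3.000)
cell (1,1): code 0110 → (1.000,1.499)–(2.000,1.958)
cell (1,2): code 1011 → (2.000,2.255)–(1.815,3.000)
cell (1,3): code 0001 → (1.815,3.000)–(1.000,3.352)
cell (2,1): code 0010 → (2.000,1.958)–(2.036,2.000)
cell (2,2): code 0001 → (2.036,2.000)–(2.000,2.255)
total: 8 segments, chained into 1 closed loop(s), length Σ = 5.275977

segments=8 loops=1 length=5.276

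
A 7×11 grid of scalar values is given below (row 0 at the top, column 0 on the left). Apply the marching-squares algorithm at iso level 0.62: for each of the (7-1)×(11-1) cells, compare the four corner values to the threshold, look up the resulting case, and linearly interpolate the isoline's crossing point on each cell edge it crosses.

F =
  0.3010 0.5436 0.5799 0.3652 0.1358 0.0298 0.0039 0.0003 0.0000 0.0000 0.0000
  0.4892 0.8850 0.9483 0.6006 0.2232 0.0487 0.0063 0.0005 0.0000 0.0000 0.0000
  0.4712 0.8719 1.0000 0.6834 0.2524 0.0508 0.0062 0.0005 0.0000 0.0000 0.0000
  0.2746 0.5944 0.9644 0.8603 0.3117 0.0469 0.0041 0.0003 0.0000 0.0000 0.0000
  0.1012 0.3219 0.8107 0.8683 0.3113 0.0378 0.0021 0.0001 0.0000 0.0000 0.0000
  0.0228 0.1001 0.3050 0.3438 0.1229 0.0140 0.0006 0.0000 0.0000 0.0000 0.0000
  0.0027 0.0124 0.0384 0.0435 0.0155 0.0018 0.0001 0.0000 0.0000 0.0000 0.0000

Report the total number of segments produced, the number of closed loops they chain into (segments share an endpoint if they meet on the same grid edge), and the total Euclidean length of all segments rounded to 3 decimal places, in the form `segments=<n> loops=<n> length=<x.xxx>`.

cell (0,0): code 0100 → (0.224,1.000)–(1.000,0.330)
cell (0,1): code 1100 → (0.109,2.000)–(0.224,1.000)
cell (0,2): code 1000 → (1.000,2.944)–(0.109,2.000)
cell (1,0): code 0110 → (1.000,0.330)–(2.000,0.371)
cell (1,2): code 1101 → (1.234,3.000)–(1.000,2.944)
cell (1,3): code 1000 → (2.000,3.147)–(1.234,3.000)
cell (2,0): code 0010 → (2.000,0.371)–(2.908,1.000)
cell (2,1): code 0111 → (2.908,1.000)–(3.000,1.069)
cell (2,3): code 1001 → (3.000,3.438)–(2.000,3.147)
cell (3,1): code 0110 → (3.000,1.069)–(4.000,1.610)
cell (3,3): code 1001 → (4.000,3.446)–(3.000,3.438)
cell (4,1): code 0010 → (4.000,1.610)–(4.377,2.000)
cell (4,2): code 0011 → (4.377,2.000)–(4.473,3.000)
cell (4,3): code 0001 → (4.473,3.000)–(4.000,3.446)
total: 14 segments, chained into 1 closed loop(s), length Σ = 11.946650

segments=14 loops=1 length=11.947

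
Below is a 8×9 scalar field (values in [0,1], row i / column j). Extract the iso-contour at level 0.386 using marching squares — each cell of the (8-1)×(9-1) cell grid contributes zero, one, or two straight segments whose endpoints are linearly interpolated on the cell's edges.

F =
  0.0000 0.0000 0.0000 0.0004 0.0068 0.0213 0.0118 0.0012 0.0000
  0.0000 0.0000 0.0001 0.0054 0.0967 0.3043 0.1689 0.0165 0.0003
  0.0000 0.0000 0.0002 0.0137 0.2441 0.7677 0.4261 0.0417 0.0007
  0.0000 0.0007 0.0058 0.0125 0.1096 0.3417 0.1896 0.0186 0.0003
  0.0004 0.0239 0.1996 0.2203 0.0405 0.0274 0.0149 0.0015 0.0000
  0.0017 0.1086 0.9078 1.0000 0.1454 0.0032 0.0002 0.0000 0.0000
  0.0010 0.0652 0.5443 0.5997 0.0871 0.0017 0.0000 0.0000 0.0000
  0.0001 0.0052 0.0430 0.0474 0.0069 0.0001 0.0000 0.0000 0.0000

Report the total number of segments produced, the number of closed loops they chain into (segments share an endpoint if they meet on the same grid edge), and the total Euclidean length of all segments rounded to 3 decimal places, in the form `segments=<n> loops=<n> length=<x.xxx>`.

cell (1,4): code 0100 → (1.176,5.000)–(2.000,4.271)
cell (1,5): code 1100 → (1.844,6.000)–(1.176,5.000)
cell (1,6): code 1000 → (2.000,6.104)–(1.844,6.000)
cell (2,4): code 0010 → (2.000,4.271)–(2.896,5.000)
cell (2,5): code 0011 → (2.896,5.000)–(2.170,6.000)
cell (2,6): code 0001 → (2.170,6.000)–(2.000,6.104)
cell (4,1): code 0100 → (4.263,2.000)–(5.000,1.347)
cell (4,2): code 1100 → (4.213,3.000)–(4.263,2.000)
cell (4,3): code 1000 → (5.000,3.718)–(4.213,3.000)
cell (5,1): code 0110 → (5.000,1.347)–(6.000,1.670)
cell (5,3): code 1001 → (6.000,3.417)–(5.000,3.718)
cell (6,1): code 0010 → (6.000,1.670)–(6.316,2.000)
cell (6,2): code 0011 → (6.316,2.000)–(6.387,3.000)
cell (6,3): code 0001 → (6.387,3.000)–(6.000,3.417)
total: 14 segments, chained into 2 closed loop(s), length Σ = 12.255484

segments=14 loops=2 length=12.255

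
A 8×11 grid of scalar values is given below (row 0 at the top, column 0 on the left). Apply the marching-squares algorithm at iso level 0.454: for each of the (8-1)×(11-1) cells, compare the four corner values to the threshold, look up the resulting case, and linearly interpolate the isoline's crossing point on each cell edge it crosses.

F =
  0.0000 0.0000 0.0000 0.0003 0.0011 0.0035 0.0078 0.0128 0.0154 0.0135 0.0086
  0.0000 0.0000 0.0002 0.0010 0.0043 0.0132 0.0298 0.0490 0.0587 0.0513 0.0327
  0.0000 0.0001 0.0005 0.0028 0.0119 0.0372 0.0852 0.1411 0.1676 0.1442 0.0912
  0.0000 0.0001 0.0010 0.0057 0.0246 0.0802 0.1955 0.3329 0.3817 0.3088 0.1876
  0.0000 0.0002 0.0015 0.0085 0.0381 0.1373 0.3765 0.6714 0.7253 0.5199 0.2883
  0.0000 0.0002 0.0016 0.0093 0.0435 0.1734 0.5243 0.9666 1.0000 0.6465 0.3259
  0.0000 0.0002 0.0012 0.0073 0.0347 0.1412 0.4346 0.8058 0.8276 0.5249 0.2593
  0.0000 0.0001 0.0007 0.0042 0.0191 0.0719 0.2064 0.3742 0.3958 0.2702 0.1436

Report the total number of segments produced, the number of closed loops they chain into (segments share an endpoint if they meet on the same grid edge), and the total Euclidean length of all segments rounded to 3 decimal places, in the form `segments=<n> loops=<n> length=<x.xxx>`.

cell (3,6): code 0100 → (3.358,7.000)–(4.000,6.263)
cell (3,7): code 1100 → (3.210,8.000)–(3.358,7.000)
cell (3,8): code 1100 → (3.688,9.000)–(3.210,8.000)
cell (3,9): code 1000 → (4.000,9.285)–(3.688,9.000)
cell (4,5): code 0100 → (4.524,6.000)–(5.000,5.800)
cell (4,6): code 1110 → (4.000,6.263)–(4.524,6.000)
cell (4,9): code 1001 → (5.000,9.600)–(4.000,9.285)
cell (5,5): code 0010 → (5.000,5.800)–(5.784,6.000)
cell (5,6): code 0111 → (5.784,6.000)–(6.000,6.052)
cell (5,9): code 1001 → (6.000,9.267)–(5.000,9.600)
cell (6,6): code 0010 → (6.000,6.052)–(6.815,7.000)
cell (6,7): code 0011 → (6.815,7.000)–(6.865,8.000)
cell (6,8): code 0011 → (6.865,8.000)–(6.278,9.000)
cell (6,9): code 0001 → (6.278,9.000)–(6.000,9.267)
total: 14 segments, chained into 1 closed loop(s), length Σ = 11.552398

segments=14 loops=1 length=11.552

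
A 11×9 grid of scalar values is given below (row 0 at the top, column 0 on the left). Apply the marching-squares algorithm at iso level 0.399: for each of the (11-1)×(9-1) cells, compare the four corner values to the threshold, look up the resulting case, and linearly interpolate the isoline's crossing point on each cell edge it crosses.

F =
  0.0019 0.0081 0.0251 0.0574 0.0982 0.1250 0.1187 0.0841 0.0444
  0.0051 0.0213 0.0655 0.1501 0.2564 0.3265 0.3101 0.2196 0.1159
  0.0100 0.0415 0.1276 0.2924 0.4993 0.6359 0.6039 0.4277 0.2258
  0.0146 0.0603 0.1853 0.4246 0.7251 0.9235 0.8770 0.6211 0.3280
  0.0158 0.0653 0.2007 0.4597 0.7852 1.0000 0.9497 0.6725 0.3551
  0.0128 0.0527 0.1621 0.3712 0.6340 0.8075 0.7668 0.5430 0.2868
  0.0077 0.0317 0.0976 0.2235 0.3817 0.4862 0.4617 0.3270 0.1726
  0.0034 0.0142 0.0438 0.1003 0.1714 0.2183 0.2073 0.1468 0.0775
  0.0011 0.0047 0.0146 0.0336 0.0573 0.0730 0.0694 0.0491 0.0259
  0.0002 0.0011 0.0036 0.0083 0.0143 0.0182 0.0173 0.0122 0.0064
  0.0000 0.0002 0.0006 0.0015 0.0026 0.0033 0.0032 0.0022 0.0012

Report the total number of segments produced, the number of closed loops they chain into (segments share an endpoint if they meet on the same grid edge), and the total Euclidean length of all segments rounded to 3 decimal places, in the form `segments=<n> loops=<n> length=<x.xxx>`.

cell (1,3): code 0100 → (1.587,4.000)–(2.000,3.515)
cell (1,4): code 1100 → (1.234,5.000)–(1.587,4.000)
cell (1,5): code 1100 → (1.303,6.000)–(1.234,5.000)
cell (1,6): code 1100 → (1.862,7.000)–(1.303,6.000)
cell (1,7): code 1000 → (2.000,7.142)–(1.862,7.000)
cell (2,2): code 0100 → (2.806,3.000)–(3.000,2.893)
cell (2,3): code 1110 → (2.000,3.515)–(2.806,3.000)
cell (2,7): code 1001 → (3.000,7.758)–(2.000,7.142)
cell (3,2): code 0110 → (3.000,2.893)–(4.000,2.766)
cell (3,7): code 1001 → (4.000,7.862)–(3.000,7.758)
cell (4,2): code 0010 → (4.000,2.766)–(4.686,3.000)
cell (4,3): code 0111 → (4.686,3.000)–(5.000,3.106)
cell (4,7): code 1001 → (5.000,7.562)–(4.000,7.862)
cell (5,3): code 0010 → (5.000,3.106)–(5.931,4.000)
cell (5,4): code 0111 → (5.931,4.000)–(6.000,4.166)
cell (5,6): code 1011 → (6.000,6.465)–(5.667,7.000)
cell (5,7): code 0001 → (5.667,7.000)–(5.000,7.562)
cell (6,4): code 0010 → (6.000,4.166)–(6.325,5.000)
cell (6,5): code 0011 → (6.325,5.000)–(6.246,6.000)
cell (6,6): code 0001 → (6.246,6.000)–(6.000,6.465)
total: 20 segments, chained into 1 closed loop(s), length Σ = 15.907364

segments=20 loops=1 length=15.907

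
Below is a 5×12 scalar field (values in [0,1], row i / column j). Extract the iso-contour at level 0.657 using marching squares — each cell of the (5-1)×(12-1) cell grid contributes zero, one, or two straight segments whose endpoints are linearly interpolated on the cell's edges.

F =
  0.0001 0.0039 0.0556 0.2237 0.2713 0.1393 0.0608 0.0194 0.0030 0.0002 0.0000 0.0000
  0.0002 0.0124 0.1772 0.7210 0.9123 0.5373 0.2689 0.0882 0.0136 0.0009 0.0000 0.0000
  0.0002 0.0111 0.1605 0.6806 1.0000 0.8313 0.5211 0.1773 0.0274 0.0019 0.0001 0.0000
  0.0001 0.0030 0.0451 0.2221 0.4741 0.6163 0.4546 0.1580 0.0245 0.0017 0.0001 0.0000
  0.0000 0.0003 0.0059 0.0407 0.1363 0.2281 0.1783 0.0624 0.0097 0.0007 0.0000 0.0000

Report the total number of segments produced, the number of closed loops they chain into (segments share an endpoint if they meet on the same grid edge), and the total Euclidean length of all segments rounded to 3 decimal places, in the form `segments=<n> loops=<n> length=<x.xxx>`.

cell (0,2): code 0100 → (0.871,3.000)–(1.000,2.882)
cell (0,3): code 1100 → (0.602,4.000)–(0.871,3.000)
cell (0,4): code 1000 → (1.000,4.681)–(0.602,4.000)
cell (1,2): code 0110 → (1.000,2.882)–(2.000,2.955)
cell (1,4): code 1101 → (1.407,5.000)–(1.000,4.681)
cell (1,5): code 1000 → (2.000,5.562)–(1.407,5.000)
cell (2,2): code 0010 → (2.000,2.955)–(2.051,3.000)
cell (2,3): code 0011 → (2.051,3.000)–(2.652,4.000)
cell (2,4): code 0011 → (2.652,4.000)–(2.811,5.000)
cell (2,5): code 0001 → (2.811,5.000)–(2.000,5.562)
total: 10 segments, chained into 1 closed loop(s), length Σ = 7.569689

segments=10 loops=1 length=7.570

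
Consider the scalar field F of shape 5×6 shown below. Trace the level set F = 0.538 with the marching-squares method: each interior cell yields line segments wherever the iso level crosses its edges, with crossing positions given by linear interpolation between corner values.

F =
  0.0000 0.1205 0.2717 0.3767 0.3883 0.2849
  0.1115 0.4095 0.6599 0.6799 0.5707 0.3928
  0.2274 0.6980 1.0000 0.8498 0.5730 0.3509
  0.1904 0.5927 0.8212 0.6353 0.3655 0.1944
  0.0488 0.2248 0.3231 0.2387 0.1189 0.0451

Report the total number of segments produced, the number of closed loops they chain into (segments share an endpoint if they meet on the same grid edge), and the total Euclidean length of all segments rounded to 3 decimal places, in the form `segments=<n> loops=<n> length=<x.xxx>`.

cell (0,1): code 0100 → (0.686,2.000)–(1.000,1.513)
cell (0,2): code 1100 → (0.532,3.000)–(0.686,2.000)
cell (0,3): code 1100 → (0.821,4.000)–(0.532,3.000)
cell (0,4): code 1000 → (1.000,4.184)–(0.821,4.000)
cell (1,0): code 0100 → (1.445,1.000)–(2.000,0.660)
cell (1,1): code 1110 → (1.000,1.513)–(1.445,1.000)
cell (1,4): code 1001 → (2.000,4.158)–(1.000,4.184)
cell (2,0): code 0110 → (2.000,0.660)–(3.000,0.864)
cell (2,3): code 1011 → (3.000,3.361)–(2.169,4.000)
cell (2,4): code 0001 → (2.169,4.000)–(2.000,4.158)
cell (3,0): code 0010 → (3.000,0.864)–(3.149,1.000)
cell (3,1): code 0011 → (3.149,1.000)–(3.569,2.000)
cell (3,2): code 0011 → (3.569,2.000)–(3.245,3.000)
cell (3,3): code 0001 → (3.245,3.000)–(3.000,3.361)
total: 14 segments, chained into 1 closed loop(s), length Σ = 10.292435

segments=14 loops=1 length=10.292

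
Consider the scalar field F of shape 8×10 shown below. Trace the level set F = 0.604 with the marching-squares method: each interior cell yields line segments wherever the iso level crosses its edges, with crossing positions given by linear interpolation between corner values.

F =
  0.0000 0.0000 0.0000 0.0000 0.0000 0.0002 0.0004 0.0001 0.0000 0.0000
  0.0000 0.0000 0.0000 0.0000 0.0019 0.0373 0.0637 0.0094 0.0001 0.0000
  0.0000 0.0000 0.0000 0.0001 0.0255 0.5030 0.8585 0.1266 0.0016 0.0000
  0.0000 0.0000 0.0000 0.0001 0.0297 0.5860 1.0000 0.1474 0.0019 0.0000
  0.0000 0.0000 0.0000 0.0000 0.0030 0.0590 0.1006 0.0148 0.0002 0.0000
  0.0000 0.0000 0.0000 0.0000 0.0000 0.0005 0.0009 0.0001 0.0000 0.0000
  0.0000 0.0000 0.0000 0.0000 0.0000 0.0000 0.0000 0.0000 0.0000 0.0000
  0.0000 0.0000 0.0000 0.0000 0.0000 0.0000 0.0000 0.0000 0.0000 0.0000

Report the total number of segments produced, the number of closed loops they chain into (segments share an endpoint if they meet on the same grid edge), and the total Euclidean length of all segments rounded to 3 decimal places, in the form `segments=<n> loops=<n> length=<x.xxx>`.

cell (1,5): code 0100 → (1.680,6.000)–(2.000,5.284)
cell (1,6): code 1000 → (2.000,6.348)–(1.680,6.000)
cell (2,5): code 0110 → (2.000,5.284)–(3.000,5.043)
cell (2,6): code 1001 → (3.000,6.464)–(2.000,6.348)
cell (3,5): code 0010 → (3.000,5.043)–(3.440,6.000)
cell (3,6): code 0001 → (3.440,6.000)–(3.000,6.464)
total: 6 segments, chained into 1 closed loop(s), length Σ = 4.985254

segments=6 loops=1 length=4.985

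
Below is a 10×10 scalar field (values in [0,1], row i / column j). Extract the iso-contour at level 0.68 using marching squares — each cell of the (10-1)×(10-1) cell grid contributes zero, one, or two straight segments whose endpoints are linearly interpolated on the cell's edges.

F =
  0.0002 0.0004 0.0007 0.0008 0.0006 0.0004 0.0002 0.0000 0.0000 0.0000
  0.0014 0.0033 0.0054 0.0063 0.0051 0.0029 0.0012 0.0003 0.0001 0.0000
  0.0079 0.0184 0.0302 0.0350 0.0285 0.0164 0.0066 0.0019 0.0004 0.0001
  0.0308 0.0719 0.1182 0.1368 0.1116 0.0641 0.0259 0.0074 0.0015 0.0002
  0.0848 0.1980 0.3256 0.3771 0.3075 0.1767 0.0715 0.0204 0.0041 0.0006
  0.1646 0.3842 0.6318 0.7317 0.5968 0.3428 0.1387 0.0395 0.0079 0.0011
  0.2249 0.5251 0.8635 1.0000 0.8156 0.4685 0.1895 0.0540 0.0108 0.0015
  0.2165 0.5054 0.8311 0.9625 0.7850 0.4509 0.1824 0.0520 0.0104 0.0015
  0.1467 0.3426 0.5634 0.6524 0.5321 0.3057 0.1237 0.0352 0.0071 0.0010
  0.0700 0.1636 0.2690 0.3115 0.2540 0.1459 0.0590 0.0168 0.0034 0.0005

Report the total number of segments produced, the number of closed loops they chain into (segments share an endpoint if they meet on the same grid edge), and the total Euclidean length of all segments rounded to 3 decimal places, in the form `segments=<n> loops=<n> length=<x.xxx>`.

cell (4,2): code 0100 → (4.854,3.000)–(5.000,2.482)
cell (4,3): code 1000 → (5.000,3.383)–(4.854,3.000)
cell (5,1): code 0100 → (5.208,2.000)–(6.000,1.458)
cell (5,2): code 1110 → (5.000,2.482)–(5.208,2.000)
cell (5,3): code 1101 → (5.380,4.000)–(5.000,3.383)
cell (5,4): code 1000 → (6.000,4.391)–(5.380,4.000)
cell (6,1): code 0110 → (6.000,1.458)–(7.000,1.536)
cell (6,4): code 1001 → (7.000,4.314)–(6.000,4.391)
cell (7,1): code 0010 → (7.000,1.536)–(7.564,2.000)
cell (7,2): code 0011 → (7.564,2.000)–(7.911,3.000)
cell (7,3): code 0011 → (7.911,3.000)–(7.415,4.000)
cell (7,4): code 0001 → (7.415,4.000)–(7.000,4.314)
total: 12 segments, chained into 1 closed loop(s), length Σ = 9.321942

segments=12 loops=1 length=9.322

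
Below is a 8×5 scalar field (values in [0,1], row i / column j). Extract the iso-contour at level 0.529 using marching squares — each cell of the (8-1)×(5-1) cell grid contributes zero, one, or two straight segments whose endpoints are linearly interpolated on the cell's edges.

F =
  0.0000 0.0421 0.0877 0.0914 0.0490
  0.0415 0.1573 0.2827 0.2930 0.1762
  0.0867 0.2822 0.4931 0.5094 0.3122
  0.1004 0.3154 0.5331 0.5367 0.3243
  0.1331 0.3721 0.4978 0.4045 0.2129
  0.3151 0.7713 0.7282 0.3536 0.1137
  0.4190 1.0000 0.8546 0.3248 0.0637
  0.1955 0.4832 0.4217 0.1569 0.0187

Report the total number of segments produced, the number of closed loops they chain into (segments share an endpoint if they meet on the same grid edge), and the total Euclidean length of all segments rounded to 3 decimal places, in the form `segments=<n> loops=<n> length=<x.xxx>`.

cell (2,1): code 0100 → (2.898,2.000)–(3.000,1.981)
cell (2,2): code 1100 → (2.718,3.000)–(2.898,2.000)
cell (2,3): code 1000 → (3.000,3.036)–(2.718,3.000)
cell (3,1): code 0010 → (3.000,1.981)–(3.116,2.000)
cell (3,2): code 0011 → (3.116,2.000)–(3.058,3.000)
cell (3,3): code 0001 → (3.058,3.000)–(3.000,3.036)
cell (4,0): code 0100 → (4.393,1.000)–(5.000,0.469)
cell (4,1): code 1100 → (4.135,2.000)–(4.393,1.000)
cell (4,2): code 1000 → (5.000,2.532)–(4.135,2.000)
cell (5,0): code 0110 → (5.000,0.469)–(6.000,0.189)
cell (5,2): code 1001 → (6.000,2.615)–(5.000,2.532)
cell (6,0): code 0010 → (6.000,0.189)–(6.911,1.000)
cell (6,1): code 0011 → (6.911,1.000)–(6.752,2.000)
cell (6,2): code 0001 → (6.752,2.000)–(6.000,2.615)
total: 14 segments, chained into 2 closed loop(s), length Σ = 10.692143

segments=14 loops=2 length=10.692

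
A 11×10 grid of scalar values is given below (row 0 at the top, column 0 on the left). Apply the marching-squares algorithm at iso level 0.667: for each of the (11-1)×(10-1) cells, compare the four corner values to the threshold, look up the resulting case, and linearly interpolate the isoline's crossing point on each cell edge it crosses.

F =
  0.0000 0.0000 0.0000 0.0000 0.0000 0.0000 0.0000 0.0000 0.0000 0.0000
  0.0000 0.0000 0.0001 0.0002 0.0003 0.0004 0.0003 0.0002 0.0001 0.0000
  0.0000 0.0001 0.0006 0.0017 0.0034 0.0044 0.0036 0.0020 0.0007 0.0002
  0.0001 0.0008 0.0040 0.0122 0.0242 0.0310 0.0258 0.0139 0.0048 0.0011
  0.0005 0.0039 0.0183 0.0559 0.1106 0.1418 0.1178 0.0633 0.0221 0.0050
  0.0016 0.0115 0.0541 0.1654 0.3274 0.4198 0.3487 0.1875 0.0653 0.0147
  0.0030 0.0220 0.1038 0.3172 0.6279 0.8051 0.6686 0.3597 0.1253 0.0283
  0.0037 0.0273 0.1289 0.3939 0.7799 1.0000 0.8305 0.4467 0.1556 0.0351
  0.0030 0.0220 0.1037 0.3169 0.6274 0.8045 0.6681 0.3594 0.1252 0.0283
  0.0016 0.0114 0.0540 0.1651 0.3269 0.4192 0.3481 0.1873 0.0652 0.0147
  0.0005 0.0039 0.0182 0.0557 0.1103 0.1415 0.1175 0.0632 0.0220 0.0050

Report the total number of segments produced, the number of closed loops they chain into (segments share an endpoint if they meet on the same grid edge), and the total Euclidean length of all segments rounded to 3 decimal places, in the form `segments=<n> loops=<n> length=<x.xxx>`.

cell (5,4): code 0100 → (5.642,5.000)–(6.000,4.221)
cell (5,5): code 1100 → (5.995,6.000)–(5.642,5.000)
cell (5,6): code 1000 → (6.000,6.005)–(5.995,6.000)
cell (6,3): code 0100 → (6.257,4.000)–(7.000,3.708)
cell (6,4): code 1110 → (6.000,4.221)–(6.257,4.000)
cell (6,6): code 1001 → (7.000,6.426)–(6.000,6.005)
cell (7,3): code 0010 → (7.000,3.708)–(7.740,4.000)
cell (7,4): code 0111 → (7.740,4.000)–(8.000,4.224)
cell (7,6): code 1001 → (8.000,6.004)–(7.000,6.426)
cell (8,4): code 0010 → (8.000,4.224)–(8.357,5.000)
cell (8,5): code 0011 → (8.357,5.000)–(8.003,6.000)
cell (8,6): code 0001 → (8.003,6.000)–(8.000,6.004)
total: 12 segments, chained into 1 closed loop(s), length Σ = 8.292065

segments=12 loops=1 length=8.292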